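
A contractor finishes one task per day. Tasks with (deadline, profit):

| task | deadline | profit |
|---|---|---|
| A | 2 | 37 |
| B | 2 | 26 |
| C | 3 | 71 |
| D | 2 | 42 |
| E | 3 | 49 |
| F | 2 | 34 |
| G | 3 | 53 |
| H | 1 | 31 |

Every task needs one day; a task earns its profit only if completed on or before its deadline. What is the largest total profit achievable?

Take jobs in profit order; each goes to the latest open slot no later than its deadline.
Profit order: C=71 G=53 E=49 D=42 A=37 F=34 H=31 B=26
Assign: C→slot 3, G→slot 2, E→slot 1, D skipped, A skipped, F skipped, H skipped, B skipped.
Slots: [1:E] [2:G] [3:C]
Profit = 49 + 53 + 71 = 173

173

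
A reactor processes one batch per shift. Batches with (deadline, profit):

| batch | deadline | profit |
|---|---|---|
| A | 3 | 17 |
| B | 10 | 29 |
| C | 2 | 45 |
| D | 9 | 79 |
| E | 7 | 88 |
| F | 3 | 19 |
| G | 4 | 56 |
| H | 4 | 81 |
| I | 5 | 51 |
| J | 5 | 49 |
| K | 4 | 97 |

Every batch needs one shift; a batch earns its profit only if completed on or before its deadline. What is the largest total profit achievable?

By profit: K(d4,97), E(d7,88), H(d4,81), D(d9,79), G(d4,56), I(d5,51), J(d5,49), C(d2,45), B(d10,29), F(d3,19), A(d3,17)
K→slot 4; E→slot 7; H→slot 3; D→slot 9; G→slot 2; I→slot 5; J→slot 1; C skipped; B→slot 10; F skipped; A skipped.
Profit = 49 + 56 + 81 + 97 + 51 + 88 + 79 + 29 = 530

530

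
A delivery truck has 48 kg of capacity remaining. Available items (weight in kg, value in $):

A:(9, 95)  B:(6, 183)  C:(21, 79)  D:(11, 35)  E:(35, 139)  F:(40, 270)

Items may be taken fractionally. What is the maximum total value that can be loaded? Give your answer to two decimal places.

Greedy by value/weight ratio, highest first.
Ratios (sorted): B 30.50, A 10.56, F 6.75, E 3.97, C 3.76, D 3.18
take B (6 @ 183); take A (9 @ 95); take 33/40 of F → 222.75. Capacity used 48/48.
Total value = 500.75

500.75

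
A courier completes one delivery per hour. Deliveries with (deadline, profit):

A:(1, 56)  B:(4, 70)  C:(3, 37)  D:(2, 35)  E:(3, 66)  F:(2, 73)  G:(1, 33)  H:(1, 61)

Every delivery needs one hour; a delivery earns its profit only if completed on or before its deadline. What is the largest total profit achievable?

270

Sort by profit descending; place each in the latest free slot ≤ its deadline.
By profit: F(d2,73), B(d4,70), E(d3,66), H(d1,61), A(d1,56), C(d3,37), D(d2,35), G(d1,33)
F→slot 2; B→slot 4; E→slot 3; H→slot 1; A skipped; C skipped; D skipped; G skipped.
Profit = 61 + 73 + 66 + 70 = 270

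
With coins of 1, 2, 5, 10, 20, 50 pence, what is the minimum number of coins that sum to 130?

4

130 = 2×50 + 1×20 + 1×10
Total coins = 2 + 1 + 1 = 4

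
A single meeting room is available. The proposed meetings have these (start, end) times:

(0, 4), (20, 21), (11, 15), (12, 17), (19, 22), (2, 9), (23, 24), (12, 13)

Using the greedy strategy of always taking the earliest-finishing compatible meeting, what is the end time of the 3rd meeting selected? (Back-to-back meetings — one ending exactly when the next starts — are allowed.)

Greedy by earliest finish: after sorting by end time, pick each interval compatible with the last pick.
By end time: (0,4), (2,9), (12,13), (11,15), (12,17), (20,21), (19,22), (23,24).
Pick (0,4); next start ≥ 4 → (12,13); next start ≥ 13 → (20,21); next start ≥ 21 → (23,24).
Selected: (0,4) (12,13) (20,21) (23,24)

21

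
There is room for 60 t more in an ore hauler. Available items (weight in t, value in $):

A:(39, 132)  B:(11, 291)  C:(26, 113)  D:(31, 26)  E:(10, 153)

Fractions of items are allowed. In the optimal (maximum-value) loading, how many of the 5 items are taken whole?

3

Ratios (sorted): B 26.45, E 15.30, C 4.35, A 3.38, D 0.84
take B (11 @ 291); take E (10 @ 153); take C (26 @ 113); take 13/39 of A → 44.00. Capacity used 60/60.
3 item(s) taken whole; one partial (take 13/39 of A).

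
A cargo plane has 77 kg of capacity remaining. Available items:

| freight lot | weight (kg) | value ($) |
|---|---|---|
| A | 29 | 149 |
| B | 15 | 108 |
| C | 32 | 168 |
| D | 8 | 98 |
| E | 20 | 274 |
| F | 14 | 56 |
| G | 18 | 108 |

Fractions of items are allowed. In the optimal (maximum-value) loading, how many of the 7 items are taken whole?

4

Sort by value per unit weight and fill in that order.
Ratios (sorted): E 13.70, D 12.25, B 7.20, G 6.00, C 5.25, A 5.14, F 4.00
take E (20 @ 274); take D (8 @ 98); take B (15 @ 108); take G (18 @ 108); take 16/32 of C → 84.00. Capacity used 77/77.
4 item(s) taken whole; one partial (take 16/32 of C).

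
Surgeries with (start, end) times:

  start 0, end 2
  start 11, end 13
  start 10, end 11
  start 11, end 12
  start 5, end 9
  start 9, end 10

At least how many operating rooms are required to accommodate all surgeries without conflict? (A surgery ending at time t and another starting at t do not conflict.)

starts: [0, 5, 9, 10, 11, 11]
ends:   [2, 9, 10, 11, 12, 13]
s0→1 e2→0 s5→1 e9→0 s9→1 e10→0 s10→1 e11→0 s11→1 s11→2  — peak 2.

2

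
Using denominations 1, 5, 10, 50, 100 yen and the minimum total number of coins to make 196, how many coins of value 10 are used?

196 = 1×100 + 1×50 + 4×10 + 1×5 + 1×1
Count of 10: 4

4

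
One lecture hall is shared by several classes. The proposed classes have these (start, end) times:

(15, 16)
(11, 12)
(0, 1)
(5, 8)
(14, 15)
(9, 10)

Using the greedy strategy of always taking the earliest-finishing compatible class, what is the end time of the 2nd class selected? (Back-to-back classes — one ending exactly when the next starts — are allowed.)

8

By end time: (0,1), (5,8), (9,10), (11,12), (14,15), (15,16).
Pick (0,1); next start ≥ 1 → (5,8); next start ≥ 8 → (9,10); next start ≥ 10 → (11,12); next start ≥ 12 → (14,15); next start ≥ 15 → (15,16).
Selected: (0,1) (5,8) (9,10) (11,12) (14,15) (15,16)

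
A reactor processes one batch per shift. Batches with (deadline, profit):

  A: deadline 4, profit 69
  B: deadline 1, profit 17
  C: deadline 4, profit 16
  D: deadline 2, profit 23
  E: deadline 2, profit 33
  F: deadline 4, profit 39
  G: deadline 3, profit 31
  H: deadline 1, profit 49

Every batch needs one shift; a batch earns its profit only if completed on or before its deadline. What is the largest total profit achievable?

By profit: A(d4,69), H(d1,49), F(d4,39), E(d2,33), G(d3,31), D(d2,23), B(d1,17), C(d4,16)
A→slot 4; H→slot 1; F→slot 3; E→slot 2; G skipped; D skipped; B skipped; C skipped.
Profit = 49 + 33 + 39 + 69 = 190

190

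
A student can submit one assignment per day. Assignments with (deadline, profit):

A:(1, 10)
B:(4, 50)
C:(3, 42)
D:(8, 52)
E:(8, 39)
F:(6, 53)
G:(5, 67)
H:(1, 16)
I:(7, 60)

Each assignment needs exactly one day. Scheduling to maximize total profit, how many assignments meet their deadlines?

Take jobs in profit order; each goes to the latest open slot no later than its deadline.
By profit: G(d5,67), I(d7,60), F(d6,53), D(d8,52), B(d4,50), C(d3,42), E(d8,39), H(d1,16), A(d1,10)
G→slot 5; I→slot 7; F→slot 6; D→slot 8; B→slot 4; C→slot 3; E→slot 2; H→slot 1; A skipped.
8 of 9 scheduled.

8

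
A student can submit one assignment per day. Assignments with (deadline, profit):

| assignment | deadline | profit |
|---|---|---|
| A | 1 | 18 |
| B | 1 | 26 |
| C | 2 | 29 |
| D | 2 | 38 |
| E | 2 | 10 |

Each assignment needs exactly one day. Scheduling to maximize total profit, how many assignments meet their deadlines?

Profit order: D=38 C=29 B=26 A=18 E=10
Assign: D→slot 2, C→slot 1, B skipped, A skipped, E skipped.
Slots: [1:C] [2:D]
2 of 5 scheduled.

2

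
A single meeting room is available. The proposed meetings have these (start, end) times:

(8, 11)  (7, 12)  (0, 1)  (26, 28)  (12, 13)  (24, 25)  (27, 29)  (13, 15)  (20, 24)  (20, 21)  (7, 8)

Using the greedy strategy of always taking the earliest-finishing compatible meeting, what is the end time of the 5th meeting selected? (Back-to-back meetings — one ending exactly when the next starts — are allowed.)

15

Greedy by earliest finish: after sorting by end time, pick each interval compatible with the last pick.
By end time: (0,1), (7,8), (8,11), (7,12), (12,13), (13,15), (20,21), (20,24), (24,25), (26,28), (27,29).
Pick (0,1); next start ≥ 1 → (7,8); next start ≥ 8 → (8,11); next start ≥ 11 → (12,13); next start ≥ 13 → (13,15); next start ≥ 15 → (20,21); next start ≥ 21 → (24,25); next start ≥ 25 → (26,28).
Selected: (0,1) (7,8) (8,11) (12,13) (13,15) (20,21) (24,25) (26,28)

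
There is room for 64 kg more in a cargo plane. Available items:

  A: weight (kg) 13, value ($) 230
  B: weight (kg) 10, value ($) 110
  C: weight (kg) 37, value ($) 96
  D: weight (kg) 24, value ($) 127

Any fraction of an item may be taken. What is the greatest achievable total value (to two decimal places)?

511.11

Sort by value per unit weight and fill in that order.
Ratios (sorted): A 17.69, B 11.00, D 5.29, C 2.59
take A (13 @ 230); take B (10 @ 110); take D (24 @ 127); take 17/37 of C → 44.11. Capacity used 64/64.
Total value = 511.11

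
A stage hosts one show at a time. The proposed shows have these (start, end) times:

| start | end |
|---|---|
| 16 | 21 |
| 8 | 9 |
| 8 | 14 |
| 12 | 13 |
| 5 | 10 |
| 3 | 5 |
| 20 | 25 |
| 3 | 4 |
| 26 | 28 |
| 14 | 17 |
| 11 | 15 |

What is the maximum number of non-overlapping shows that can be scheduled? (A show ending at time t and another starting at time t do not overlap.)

Order by finish time; keep every interval that doesn't clash with the previous kept one.
Sorted by end: (3,4)  (3,5)  (8,9)  (5,10)  (12,13)  (8,14)  (11,15)  (14,17)  (16,21)  (20,25)  (26,28)
take (3,4); take (8,9); skip (5,10); take (12,13); skip (11,15); take (14,17); take (20,25); take (26,28).
Selected 6 shows.

6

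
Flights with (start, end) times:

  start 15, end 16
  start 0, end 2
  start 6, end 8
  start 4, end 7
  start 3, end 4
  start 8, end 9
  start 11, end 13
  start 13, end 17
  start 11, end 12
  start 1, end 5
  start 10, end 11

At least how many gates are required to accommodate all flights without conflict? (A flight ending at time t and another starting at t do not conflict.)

2

The answer is the maximum number of intervals overlapping at any instant.
starts: [0, 1, 3, 4, 6, 8, 10, 11, 11, 13, 15]
ends:   [2, 4, 5, 7, 8, 9, 11, 12, 13, 16, 17]
s0→1 s1→2  — peak 2.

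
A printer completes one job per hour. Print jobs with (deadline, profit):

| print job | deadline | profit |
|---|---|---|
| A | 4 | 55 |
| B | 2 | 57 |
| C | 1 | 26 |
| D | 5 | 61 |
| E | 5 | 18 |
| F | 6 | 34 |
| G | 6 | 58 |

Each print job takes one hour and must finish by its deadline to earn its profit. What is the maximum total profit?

By profit: D(d5,61), G(d6,58), B(d2,57), A(d4,55), F(d6,34), C(d1,26), E(d5,18)
D→slot 5; G→slot 6; B→slot 2; A→slot 4; F→slot 3; C→slot 1; E skipped.
Profit = 26 + 57 + 34 + 55 + 61 + 58 = 291

291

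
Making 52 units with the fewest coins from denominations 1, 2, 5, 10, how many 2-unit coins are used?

52 = 5×10 + 1×2
Count of 2: 1

1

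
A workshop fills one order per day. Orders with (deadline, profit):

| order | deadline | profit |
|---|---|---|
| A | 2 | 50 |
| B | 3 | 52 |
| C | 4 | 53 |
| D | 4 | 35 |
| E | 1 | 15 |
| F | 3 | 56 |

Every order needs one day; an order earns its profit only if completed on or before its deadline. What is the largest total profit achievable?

Take jobs in profit order; each goes to the latest open slot no later than its deadline.
By profit: F(d3,56), C(d4,53), B(d3,52), A(d2,50), D(d4,35), E(d1,15)
F→slot 3; C→slot 4; B→slot 2; A→slot 1; D skipped; E skipped.
Profit = 50 + 52 + 56 + 53 = 211

211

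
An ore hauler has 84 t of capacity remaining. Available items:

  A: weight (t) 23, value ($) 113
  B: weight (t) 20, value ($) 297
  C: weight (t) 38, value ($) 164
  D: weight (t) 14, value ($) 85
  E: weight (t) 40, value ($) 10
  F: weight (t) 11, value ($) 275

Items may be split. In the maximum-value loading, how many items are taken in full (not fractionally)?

Greedy by value/weight ratio, highest first.
Order: F (275/11=25.00) > B (297/20=14.85) > D (85/14=6.07) > A (113/23=4.91) > C (164/38=4.32) > E (10/40=0.25)
Fill: take F (11 @ 275) → take B (20 @ 297) → take D (14 @ 85) → take A (23 @ 113) → take 16/38 of C → 69.05; 84/84 used.
4 item(s) taken whole; one partial (take 16/38 of C).

4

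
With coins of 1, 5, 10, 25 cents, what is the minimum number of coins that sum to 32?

32 − 1×25→7 − 1×5→2 − 2×1→0
Total coins = 1 + 1 + 2 = 4

4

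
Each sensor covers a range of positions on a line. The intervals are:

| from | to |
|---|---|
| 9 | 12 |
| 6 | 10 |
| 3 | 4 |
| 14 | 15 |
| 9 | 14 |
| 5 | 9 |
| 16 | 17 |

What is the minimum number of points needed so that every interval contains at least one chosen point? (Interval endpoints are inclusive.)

4

Sort by right endpoint; whenever an interval is uncovered, place a point at its right end.
By right end: [3,4]  [5,9]  [6,10]  [9,12]  [9,14]  [14,15]  [16,17]
[3,4] uncovered → point at 4; [5,9] uncovered → point at 9; [14,15] uncovered → point at 15; [16,17] uncovered → point at 17.
Points: 4, 9, 15, 17 (4 total).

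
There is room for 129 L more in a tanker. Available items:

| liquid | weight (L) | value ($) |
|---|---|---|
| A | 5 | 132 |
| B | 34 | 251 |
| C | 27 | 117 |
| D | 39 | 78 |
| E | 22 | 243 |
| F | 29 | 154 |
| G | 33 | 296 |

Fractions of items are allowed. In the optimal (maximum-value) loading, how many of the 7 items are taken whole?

5

Ratios (sorted): A 26.40, E 11.05, G 8.97, B 7.38, F 5.31, C 4.33, D 2.00
take A (5 @ 132); take E (22 @ 243); take G (33 @ 296); take B (34 @ 251); take F (29 @ 154); take 6/27 of C → 26.00. Capacity used 129/129.
5 item(s) taken whole; one partial (take 6/27 of C).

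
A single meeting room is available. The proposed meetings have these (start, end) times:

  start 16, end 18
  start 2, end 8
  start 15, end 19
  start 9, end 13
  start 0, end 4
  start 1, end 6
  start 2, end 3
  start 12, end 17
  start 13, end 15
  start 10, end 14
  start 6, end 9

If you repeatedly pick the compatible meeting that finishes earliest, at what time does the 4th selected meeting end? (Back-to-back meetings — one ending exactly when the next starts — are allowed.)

15

Order by finish time; keep every interval that doesn't clash with the previous kept one.
By end time: (2,3), (0,4), (1,6), (2,8), (6,9), (9,13), (10,14), (13,15), (12,17), (16,18), (15,19).
Pick (2,3); next start ≥ 3 → (6,9); next start ≥ 9 → (9,13); next start ≥ 13 → (13,15); next start ≥ 15 → (16,18).
Selected: (2,3) (6,9) (9,13) (13,15) (16,18)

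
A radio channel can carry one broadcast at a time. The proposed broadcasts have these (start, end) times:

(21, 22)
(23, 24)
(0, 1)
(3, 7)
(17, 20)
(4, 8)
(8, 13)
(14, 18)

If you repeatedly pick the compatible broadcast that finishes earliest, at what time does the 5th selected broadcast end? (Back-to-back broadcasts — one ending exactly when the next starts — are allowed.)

22

By end time: (0,1), (3,7), (4,8), (8,13), (14,18), (17,20), (21,22), (23,24).
Pick (0,1); next start ≥ 1 → (3,7); next start ≥ 7 → (8,13); next start ≥ 13 → (14,18); next start ≥ 18 → (21,22); next start ≥ 22 → (23,24).
Selected: (0,1) (3,7) (8,13) (14,18) (21,22) (23,24)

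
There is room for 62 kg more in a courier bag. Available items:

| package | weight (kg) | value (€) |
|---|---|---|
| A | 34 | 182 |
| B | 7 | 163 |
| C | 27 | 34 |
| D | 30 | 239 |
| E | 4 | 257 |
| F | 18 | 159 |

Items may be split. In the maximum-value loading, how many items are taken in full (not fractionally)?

Order: E (257/4=64.25) > B (163/7=23.29) > F (159/18=8.83) > D (239/30=7.97) > A (182/34=5.35) > C (34/27=1.26)
Fill: take E (4 @ 257) → take B (7 @ 163) → take F (18 @ 159) → take D (30 @ 239) → take 3/34 of A → 16.06; 62/62 used.
4 item(s) taken whole; one partial (take 3/34 of A).

4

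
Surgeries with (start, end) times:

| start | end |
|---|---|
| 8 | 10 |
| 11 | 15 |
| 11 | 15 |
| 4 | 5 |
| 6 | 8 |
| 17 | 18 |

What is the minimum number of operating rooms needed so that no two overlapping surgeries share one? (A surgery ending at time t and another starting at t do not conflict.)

2

The answer is the maximum number of intervals overlapping at any instant.
Events (time:±→running): 4:+→1 5:-→0 6:+→1 8:-→0 8:+→1 10:-→0 11:+→1 11:+→2 … peak 2.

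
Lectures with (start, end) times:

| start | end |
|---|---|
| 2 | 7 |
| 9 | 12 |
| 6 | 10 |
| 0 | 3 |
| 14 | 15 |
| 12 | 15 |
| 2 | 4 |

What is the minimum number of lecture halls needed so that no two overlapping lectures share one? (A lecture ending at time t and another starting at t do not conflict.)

Events (time:±→running): 0:+→1 2:+→2 2:+→3 … peak 3.

3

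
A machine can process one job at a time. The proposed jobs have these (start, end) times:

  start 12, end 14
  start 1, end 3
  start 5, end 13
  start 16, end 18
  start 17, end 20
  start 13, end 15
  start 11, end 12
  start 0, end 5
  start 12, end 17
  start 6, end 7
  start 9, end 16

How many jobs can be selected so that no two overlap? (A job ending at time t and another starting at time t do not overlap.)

5

Sort by end time and greedily take each interval whose start is ≥ the last chosen end.
Sorted by end: (1,3)  (0,5)  (6,7)  (11,12)  (5,13)  (12,14)  (13,15)  (9,16)  (12,17)  (16,18)  (17,20)
take (1,3); take (6,7); take (11,12); take (12,14); take (16,18).
Selected 5 jobs.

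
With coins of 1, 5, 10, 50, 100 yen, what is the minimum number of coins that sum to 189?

Greedy: take as many of the largest coin as possible, then repeat with the remainder.
189 = 1×100 + 1×50 + 3×10 + 1×5 + 4×1
Total coins = 1 + 1 + 3 + 1 + 4 = 10

10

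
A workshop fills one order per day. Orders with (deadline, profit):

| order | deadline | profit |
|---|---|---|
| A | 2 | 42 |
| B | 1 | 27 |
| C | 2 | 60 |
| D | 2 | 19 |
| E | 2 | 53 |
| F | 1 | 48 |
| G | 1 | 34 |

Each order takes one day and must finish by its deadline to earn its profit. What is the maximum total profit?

Take jobs in profit order; each goes to the latest open slot no later than its deadline.
Profit order: C=60 E=53 F=48 A=42 G=34 B=27 D=19
Assign: C→slot 2, E→slot 1, F skipped, A skipped, G skipped, B skipped, D skipped.
Slots: [1:E] [2:C]
Profit = 53 + 60 = 113

113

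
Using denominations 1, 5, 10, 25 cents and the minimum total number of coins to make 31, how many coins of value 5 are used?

Use the largest denomination that fits, subtract, and repeat.
31 − 1×25→6 − 1×5→1 − 1×1→0
Count of 5: 1

1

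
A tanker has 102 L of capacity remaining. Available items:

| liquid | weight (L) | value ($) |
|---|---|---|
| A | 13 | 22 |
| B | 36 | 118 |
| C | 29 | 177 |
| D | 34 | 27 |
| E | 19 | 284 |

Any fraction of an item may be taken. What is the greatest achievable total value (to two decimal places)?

604.97

Greedy by value/weight ratio, highest first.
Ratios (sorted): E 14.95, C 6.10, B 3.28, A 1.69, D 0.79
take E (19 @ 284); take C (29 @ 177); take B (36 @ 118); take A (13 @ 22); take 5/34 of D → 3.97. Capacity used 102/102.
Total value = 604.97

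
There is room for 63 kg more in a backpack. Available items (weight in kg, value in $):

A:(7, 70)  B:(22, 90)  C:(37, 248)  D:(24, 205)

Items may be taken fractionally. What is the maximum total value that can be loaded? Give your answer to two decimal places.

489.49

Sort by value per unit weight and fill in that order.
Ratios (sorted): A 10.00, D 8.54, C 6.70, B 4.09
take A (7 @ 70); take D (24 @ 205); take 32/37 of C → 214.49. Capacity used 63/63.
Total value = 489.49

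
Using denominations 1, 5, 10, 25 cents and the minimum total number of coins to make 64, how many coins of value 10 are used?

Use the largest denomination that fits, subtract, and repeat.
64 = 2×25 + 1×10 + 4×1
Count of 10: 1

1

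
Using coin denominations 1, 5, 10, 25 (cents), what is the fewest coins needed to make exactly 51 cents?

3

51 − 2×25→1 − 1×1→0
Total coins = 2 + 1 = 3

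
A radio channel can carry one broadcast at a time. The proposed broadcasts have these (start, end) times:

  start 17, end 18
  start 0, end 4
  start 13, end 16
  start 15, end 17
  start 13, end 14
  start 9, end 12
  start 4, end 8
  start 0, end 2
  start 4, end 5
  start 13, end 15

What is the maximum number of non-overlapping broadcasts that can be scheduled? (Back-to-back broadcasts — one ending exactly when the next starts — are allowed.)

6

Sort by end time and greedily take each interval whose start is ≥ the last chosen end.
By end time: (0,2), (0,4), (4,5), (4,8), (9,12), (13,14), (13,15), (13,16), (15,17), (17,18).
Pick (0,2); next start ≥ 2 → (4,5); next start ≥ 5 → (9,12); next start ≥ 12 → (13,14); next start ≥ 14 → (15,17); next start ≥ 17 → (17,18).
Selected 6 broadcasts.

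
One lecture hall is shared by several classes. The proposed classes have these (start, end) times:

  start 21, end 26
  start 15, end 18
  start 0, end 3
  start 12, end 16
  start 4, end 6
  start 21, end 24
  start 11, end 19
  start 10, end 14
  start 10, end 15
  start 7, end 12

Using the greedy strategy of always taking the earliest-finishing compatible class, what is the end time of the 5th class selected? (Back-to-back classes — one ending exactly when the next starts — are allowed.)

Sorted by end: (0,3)  (4,6)  (7,12)  (10,14)  (10,15)  (12,16)  (15,18)  (11,19)  (21,24)  (21,26)
take (0,3); take (4,6); take (7,12); skip (10,15); take (12,16); skip (15,18); take (21,24).
Selected: (0,3) (4,6) (7,12) (12,16) (21,24)

24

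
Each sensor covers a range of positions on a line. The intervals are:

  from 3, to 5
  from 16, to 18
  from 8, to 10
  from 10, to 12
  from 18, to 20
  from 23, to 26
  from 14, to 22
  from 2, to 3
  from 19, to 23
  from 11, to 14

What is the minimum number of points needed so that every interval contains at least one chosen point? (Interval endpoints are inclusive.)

Process intervals by earliest right end; each time one isn't hit yet, stab at its right endpoint.
Sorted: [2,3] [3,5] [8,10] [10,12] [11,14] [16,18] [18,20] [14,22] [19,23] [23,26]
{[2,3],[3,5]} hit by 3; {[8,10],[10,12]} hit by 10; {[11,14]} hit by 14; {[16,18],[18,20],[14,22]} hit by 18; {[19,23],[23,26]} hit by 23.
Points: 3, 10, 14, 18, 23 (5 total).

5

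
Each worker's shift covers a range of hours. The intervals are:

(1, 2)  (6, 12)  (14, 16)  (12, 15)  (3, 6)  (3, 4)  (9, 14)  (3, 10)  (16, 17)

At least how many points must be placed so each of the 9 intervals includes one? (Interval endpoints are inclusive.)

4

Sort by right endpoint; whenever an interval is uncovered, place a point at its right end.
Sorted: [1,2] [3,4] [3,6] [3,10] [6,12] [9,14] [12,15] [14,16] [16,17]
{[1,2]} hit by 2; {[3,4],[3,6],[3,10]} hit by 4; {[6,12],[9,14],[12,15]} hit by 12; {[14,16],[16,17]} hit by 16.
Points: 2, 4, 12, 16 (4 total).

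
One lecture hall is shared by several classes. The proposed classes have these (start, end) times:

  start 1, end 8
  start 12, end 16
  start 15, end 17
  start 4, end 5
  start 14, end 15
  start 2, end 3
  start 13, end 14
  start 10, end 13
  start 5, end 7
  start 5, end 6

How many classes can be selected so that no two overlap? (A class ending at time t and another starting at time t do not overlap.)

7

Order by finish time; keep every interval that doesn't clash with the previous kept one.
By end time: (2,3), (4,5), (5,6), (5,7), (1,8), (10,13), (13,14), (14,15), (12,16), (15,17).
Pick (2,3); next start ≥ 3 → (4,5); next start ≥ 5 → (5,6); next start ≥ 6 → (10,13); next start ≥ 13 → (13,14); next start ≥ 14 → (14,15); next start ≥ 15 → (15,17).
Selected 7 classes.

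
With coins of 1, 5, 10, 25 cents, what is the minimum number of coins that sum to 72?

6

Greedy: take as many of the largest coin as possible, then repeat with the remainder.
72 = 2×25 + 2×10 + 2×1
Total coins = 2 + 2 + 2 = 6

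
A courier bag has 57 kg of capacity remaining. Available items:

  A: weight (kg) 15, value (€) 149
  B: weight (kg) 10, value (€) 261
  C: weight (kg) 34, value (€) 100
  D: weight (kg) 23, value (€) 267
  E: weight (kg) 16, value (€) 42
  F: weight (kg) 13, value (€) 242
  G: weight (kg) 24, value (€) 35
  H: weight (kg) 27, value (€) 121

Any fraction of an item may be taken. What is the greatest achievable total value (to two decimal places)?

879.27

Greedy by value/weight ratio, highest first.
Ratios (sorted): B 26.10, F 18.62, D 11.61, A 9.93, H 4.48, C 2.94, E 2.62, G 1.46
take B (10 @ 261); take F (13 @ 242); take D (23 @ 267); take 11/15 of A → 109.27. Capacity used 57/57.
Total value = 879.27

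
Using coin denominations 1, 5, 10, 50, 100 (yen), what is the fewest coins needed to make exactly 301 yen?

301 = 3×100 + 1×1
Total coins = 3 + 1 = 4

4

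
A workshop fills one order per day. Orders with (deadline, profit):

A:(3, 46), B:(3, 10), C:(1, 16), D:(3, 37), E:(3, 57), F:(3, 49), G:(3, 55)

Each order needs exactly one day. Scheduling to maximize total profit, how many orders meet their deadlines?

3

By profit: E(d3,57), G(d3,55), F(d3,49), A(d3,46), D(d3,37), C(d1,16), B(d3,10)
E→slot 3; G→slot 2; F→slot 1; A skipped; D skipped; C skipped; B skipped.
3 of 7 scheduled.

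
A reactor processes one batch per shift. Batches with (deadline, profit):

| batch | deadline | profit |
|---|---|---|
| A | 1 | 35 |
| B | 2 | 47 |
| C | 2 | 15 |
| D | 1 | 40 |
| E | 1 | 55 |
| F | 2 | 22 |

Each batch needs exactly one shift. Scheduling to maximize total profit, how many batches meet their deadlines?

Sort by profit descending; place each in the latest free slot ≤ its deadline.
By profit: E(d1,55), B(d2,47), D(d1,40), A(d1,35), F(d2,22), C(d2,15)
E→slot 1; B→slot 2; D skipped; A skipped; F skipped; C skipped.
2 of 6 scheduled.

2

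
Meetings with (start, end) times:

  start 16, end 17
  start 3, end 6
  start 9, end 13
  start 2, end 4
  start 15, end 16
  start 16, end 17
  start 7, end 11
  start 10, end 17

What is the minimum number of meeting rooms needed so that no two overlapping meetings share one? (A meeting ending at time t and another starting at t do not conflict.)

3

Events (time:±→running): 2:+→1 3:+→2 4:-→1 6:-→0 7:+→1 9:+→2 10:+→3 … peak 3.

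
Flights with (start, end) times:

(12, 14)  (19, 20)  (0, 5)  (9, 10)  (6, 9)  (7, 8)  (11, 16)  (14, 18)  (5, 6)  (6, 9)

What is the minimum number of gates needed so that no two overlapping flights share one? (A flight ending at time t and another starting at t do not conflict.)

The answer is the maximum number of intervals overlapping at any instant.
Events (time:±→running): 0:+→1 5:-→0 5:+→1 6:-→0 6:+→1 6:+→2 7:+→3 … peak 3.

3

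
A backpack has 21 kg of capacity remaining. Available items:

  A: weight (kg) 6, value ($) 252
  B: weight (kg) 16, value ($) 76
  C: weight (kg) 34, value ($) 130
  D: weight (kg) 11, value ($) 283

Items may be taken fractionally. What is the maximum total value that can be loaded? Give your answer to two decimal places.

554.00

Sort by value per unit weight and fill in that order.
Order: A (252/6=42.00) > D (283/11=25.73) > B (76/16=4.75) > C (130/34=3.82)
Fill: take A (6 @ 252) → take D (11 @ 283) → take 4/16 of B → 19.00; 21/21 used.
Total value = 554.00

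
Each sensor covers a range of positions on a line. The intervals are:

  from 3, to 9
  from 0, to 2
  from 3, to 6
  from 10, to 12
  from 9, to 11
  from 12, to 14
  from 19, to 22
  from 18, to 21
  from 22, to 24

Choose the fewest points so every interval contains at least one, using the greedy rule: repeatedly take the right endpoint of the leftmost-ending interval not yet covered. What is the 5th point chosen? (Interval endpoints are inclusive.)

21

Sorted: [0,2] [3,6] [3,9] [9,11] [10,12] [12,14] [18,21] [19,22] [22,24]
{[0,2]} hit by 2; {[3,6],[3,9]} hit by 6; {[9,11],[10,12]} hit by 11; {[12,14]} hit by 14; {[18,21],[19,22]} hit by 21; {[22,24]} hit by 24.
Points: 2, 6, 11, 14, 21, 24 (6 total).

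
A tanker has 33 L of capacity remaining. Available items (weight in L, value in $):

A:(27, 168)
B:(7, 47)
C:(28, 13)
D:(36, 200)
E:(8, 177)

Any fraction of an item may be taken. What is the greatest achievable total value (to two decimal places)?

336.00

Sort by value per unit weight and fill in that order.
Ratios (sorted): E 22.12, B 6.71, A 6.22, D 5.56, C 0.46
take E (8 @ 177); take B (7 @ 47); take 18/27 of A → 112.00. Capacity used 33/33.
Total value = 336.00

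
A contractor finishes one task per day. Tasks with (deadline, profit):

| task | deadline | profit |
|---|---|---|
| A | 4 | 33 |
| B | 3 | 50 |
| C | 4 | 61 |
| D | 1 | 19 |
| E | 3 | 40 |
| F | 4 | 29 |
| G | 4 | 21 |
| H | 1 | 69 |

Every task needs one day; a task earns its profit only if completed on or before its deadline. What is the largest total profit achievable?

220

Sort by profit descending; place each in the latest free slot ≤ its deadline.
By profit: H(d1,69), C(d4,61), B(d3,50), E(d3,40), A(d4,33), F(d4,29), G(d4,21), D(d1,19)
H→slot 1; C→slot 4; B→slot 3; E→slot 2; A skipped; F skipped; G skipped; D skipped.
Profit = 69 + 40 + 50 + 61 = 220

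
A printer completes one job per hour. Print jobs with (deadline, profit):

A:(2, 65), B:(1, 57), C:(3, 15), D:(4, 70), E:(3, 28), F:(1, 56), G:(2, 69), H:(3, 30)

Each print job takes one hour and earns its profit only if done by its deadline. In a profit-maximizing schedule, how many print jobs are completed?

4

Sort by profit descending; place each in the latest free slot ≤ its deadline.
Profit order: D=70 G=69 A=65 B=57 F=56 H=30 E=28 C=15
Assign: D→slot 4, G→slot 2, A→slot 1, B skipped, F skipped, H→slot 3, E skipped, C skipped.
Slots: [1:A] [2:G] [3:H] [4:D]
4 of 8 scheduled.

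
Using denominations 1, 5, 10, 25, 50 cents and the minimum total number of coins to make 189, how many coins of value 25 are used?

Greedy: take as many of the largest coin as possible, then repeat with the remainder.
189 = 3×50 + 1×25 + 1×10 + 4×1
Count of 25: 1

1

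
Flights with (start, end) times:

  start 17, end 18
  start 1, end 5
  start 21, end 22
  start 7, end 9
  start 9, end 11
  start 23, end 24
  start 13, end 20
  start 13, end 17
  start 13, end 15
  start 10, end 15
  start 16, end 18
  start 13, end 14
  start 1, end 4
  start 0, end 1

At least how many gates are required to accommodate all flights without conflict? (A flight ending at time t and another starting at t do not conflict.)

5

starts: [0, 1, 1, 7, 9, 10, 13, 13, 13, 13, 16, 17, 21, 23]
ends:   [1, 4, 5, 9, 11, 14, 15, 15, 17, 18, 18, 20, 22, 24]
s0→1 e1→0 s1→1 s1→2 e4→1 e5→0 s7→1 e9→0 s9→1 s10→2 e11→1 s13→2 s13→3 s13→4 s13→5  — peak 5.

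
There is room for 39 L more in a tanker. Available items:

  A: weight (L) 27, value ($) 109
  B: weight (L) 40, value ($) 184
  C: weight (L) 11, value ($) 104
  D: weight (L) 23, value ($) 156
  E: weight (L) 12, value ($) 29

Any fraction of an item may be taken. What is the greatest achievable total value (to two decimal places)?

Sort by value per unit weight and fill in that order.
Ratios (sorted): C 9.45, D 6.78, B 4.60, A 4.04, E 2.42
take C (11 @ 104); take D (23 @ 156); take 5/40 of B → 23.00. Capacity used 39/39.
Total value = 283.00

283.00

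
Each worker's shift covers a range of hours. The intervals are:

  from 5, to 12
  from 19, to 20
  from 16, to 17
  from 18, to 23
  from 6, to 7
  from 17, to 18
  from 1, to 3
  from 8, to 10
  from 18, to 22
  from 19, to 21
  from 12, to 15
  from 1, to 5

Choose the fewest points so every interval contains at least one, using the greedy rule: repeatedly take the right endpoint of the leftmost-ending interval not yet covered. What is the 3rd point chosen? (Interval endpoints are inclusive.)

Sorted: [1,3] [1,5] [6,7] [8,10] [5,12] [12,15] [16,17] [17,18] [19,20] [19,21] [18,22] [18,23]
{[1,3],[1,5]} hit by 3; {[6,7]} hit by 7; {[8,10],[5,12]} hit by 10; {[12,15]} hit by 15; {[16,17],[17,18]} hit by 17; {[19,20],[19,21],[18,22],[18,23]} hit by 20.
Points: 3, 7, 10, 15, 17, 20 (6 total).

10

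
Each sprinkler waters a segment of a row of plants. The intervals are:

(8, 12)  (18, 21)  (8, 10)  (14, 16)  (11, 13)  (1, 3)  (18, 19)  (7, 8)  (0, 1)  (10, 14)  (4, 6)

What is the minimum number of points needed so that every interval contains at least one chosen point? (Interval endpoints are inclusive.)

Process intervals by earliest right end; each time one isn't hit yet, stab at its right endpoint.
By right end: [0,1]  [1,3]  [4,6]  [7,8]  [8,10]  [8,12]  [11,13]  [10,14]  [14,16]  [18,19]  [18,21]
[0,1] uncovered → point at 1; [4,6] uncovered → point at 6; [7,8] uncovered → point at 8; [11,13] uncovered → point at 13; [14,16] uncovered → point at 16; [18,19] uncovered → point at 19.
Points: 1, 6, 8, 13, 16, 19 (6 total).

6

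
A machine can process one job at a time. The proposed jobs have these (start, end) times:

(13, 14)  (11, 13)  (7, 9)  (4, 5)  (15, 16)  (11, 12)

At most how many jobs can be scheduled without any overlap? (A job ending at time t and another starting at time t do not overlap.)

Greedy by earliest finish: after sorting by end time, pick each interval compatible with the last pick.
By end time: (4,5), (7,9), (11,12), (11,13), (13,14), (15,16).
Pick (4,5); next start ≥ 5 → (7,9); next start ≥ 9 → (11,12); next start ≥ 12 → (13,14); next start ≥ 14 → (15,16).
Selected 5 jobs.

5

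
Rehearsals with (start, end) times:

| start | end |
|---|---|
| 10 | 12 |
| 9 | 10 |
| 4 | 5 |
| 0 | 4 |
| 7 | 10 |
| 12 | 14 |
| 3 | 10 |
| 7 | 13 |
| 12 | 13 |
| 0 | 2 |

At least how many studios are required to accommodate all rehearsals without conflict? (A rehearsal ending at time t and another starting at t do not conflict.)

4

Count concurrent intervals with a sweep; the peak is the room count.
Events (time:±→running): 0:+→1 0:+→2 2:-→1 3:+→2 4:-→1 4:+→2 5:-→1 7:+→2 7:+→3 9:+→4 … peak 4.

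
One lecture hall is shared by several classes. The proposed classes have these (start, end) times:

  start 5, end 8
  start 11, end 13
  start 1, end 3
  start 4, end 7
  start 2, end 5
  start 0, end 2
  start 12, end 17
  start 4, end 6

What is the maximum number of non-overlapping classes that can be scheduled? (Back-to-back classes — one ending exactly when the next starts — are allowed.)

Sorted by end: (0,2)  (1,3)  (2,5)  (4,6)  (4,7)  (5,8)  (11,13)  (12,17)
take (0,2); take (2,5); skip (4,6); take (5,8); take (11,13).
Selected 4 classes.

4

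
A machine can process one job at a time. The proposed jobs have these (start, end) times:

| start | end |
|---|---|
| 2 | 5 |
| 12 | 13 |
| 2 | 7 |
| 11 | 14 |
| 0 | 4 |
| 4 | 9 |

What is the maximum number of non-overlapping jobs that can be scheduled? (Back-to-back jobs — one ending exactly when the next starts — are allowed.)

Sorted by end: (0,4)  (2,5)  (2,7)  (4,9)  (12,13)  (11,14)
take (0,4); take (4,9); take (12,13); skip (11,14).
Selected 3 jobs.

3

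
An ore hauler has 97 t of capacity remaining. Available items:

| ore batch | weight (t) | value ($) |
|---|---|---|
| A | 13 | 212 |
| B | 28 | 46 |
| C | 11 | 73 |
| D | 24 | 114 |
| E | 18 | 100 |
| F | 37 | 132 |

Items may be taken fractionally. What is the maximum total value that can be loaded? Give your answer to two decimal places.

609.59

Sort by value per unit weight and fill in that order.
Order: A (212/13=16.31) > C (73/11=6.64) > E (100/18=5.56) > D (114/24=4.75) > F (132/37=3.57) > B (46/28=1.64)
Fill: take A (13 @ 212) → take C (11 @ 73) → take E (18 @ 100) → take D (24 @ 114) → take 31/37 of F → 110.59; 97/97 used.
Total value = 609.59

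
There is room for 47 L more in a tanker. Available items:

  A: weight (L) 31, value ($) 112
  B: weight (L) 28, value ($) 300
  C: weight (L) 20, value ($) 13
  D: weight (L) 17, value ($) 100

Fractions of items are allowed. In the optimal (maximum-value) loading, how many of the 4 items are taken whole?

2

Ratios (sorted): B 10.71, D 5.88, A 3.61, C 0.65
take B (28 @ 300); take D (17 @ 100); take 2/31 of A → 7.23. Capacity used 47/47.
2 item(s) taken whole; one partial (take 2/31 of A).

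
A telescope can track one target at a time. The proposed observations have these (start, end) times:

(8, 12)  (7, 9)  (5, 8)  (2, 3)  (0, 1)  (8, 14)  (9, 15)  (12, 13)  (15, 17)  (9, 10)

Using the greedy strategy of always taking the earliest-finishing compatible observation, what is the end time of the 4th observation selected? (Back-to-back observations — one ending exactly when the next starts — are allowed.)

10

Order by finish time; keep every interval that doesn't clash with the previous kept one.
By end time: (0,1), (2,3), (5,8), (7,9), (9,10), (8,12), (12,13), (8,14), (9,15), (15,17).
Pick (0,1); next start ≥ 1 → (2,3); next start ≥ 3 → (5,8); next start ≥ 8 → (9,10); next start ≥ 10 → (12,13); next start ≥ 13 → (15,17).
Selected: (0,1) (2,3) (5,8) (9,10) (12,13) (15,17)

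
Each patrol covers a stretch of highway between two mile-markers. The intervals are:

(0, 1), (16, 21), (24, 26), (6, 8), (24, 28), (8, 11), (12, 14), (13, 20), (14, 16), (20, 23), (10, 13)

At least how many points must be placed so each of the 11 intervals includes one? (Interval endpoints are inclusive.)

Sorted: [0,1] [6,8] [8,11] [10,13] [12,14] [14,16] [13,20] [16,21] [20,23] [24,26] [24,28]
{[0,1]} hit by 1; {[6,8],[8,11]} hit by 8; {[10,13],[12,14]} hit by 13; {[14,16],[13,20],[16,21]} hit by 16; {[20,23]} hit by 23; {[24,26],[24,28]} hit by 26.
Points: 1, 8, 13, 16, 23, 26 (6 total).

6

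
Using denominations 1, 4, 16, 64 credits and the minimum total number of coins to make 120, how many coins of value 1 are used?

0

120 − 1×64→56 − 3×16→8 − 2×4→0
Count of 1: 0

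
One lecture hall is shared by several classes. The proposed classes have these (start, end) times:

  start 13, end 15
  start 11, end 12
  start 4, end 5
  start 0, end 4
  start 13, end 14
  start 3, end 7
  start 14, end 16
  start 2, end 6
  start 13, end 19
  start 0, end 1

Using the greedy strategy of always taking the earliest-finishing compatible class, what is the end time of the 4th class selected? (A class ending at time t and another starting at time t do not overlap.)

14

By end time: (0,1), (0,4), (4,5), (2,6), (3,7), (11,12), (13,14), (13,15), (14,16), (13,19).
Pick (0,1); next start ≥ 1 → (4,5); next start ≥ 5 → (11,12); next start ≥ 12 → (13,14); next start ≥ 14 → (14,16).
Selected: (0,1) (4,5) (11,12) (13,14) (14,16)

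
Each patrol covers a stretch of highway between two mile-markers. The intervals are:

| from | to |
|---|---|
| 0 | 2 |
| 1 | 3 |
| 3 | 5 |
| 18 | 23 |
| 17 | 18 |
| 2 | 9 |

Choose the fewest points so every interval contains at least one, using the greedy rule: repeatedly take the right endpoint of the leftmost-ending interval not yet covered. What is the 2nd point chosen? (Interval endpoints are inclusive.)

Sorted: [0,2] [1,3] [3,5] [2,9] [17,18] [18,23]
{[0,2],[1,3]} hit by 2; {[3,5],[2,9]} hit by 5; {[17,18],[18,23]} hit by 18.
Points: 2, 5, 18 (3 total).

5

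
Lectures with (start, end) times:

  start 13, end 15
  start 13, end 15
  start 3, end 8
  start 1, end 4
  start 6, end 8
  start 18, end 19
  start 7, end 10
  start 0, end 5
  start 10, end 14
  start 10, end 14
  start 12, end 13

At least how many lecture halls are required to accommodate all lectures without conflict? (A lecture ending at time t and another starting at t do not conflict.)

4

The answer is the maximum number of intervals overlapping at any instant.
starts: [0, 1, 3, 6, 7, 10, 10, 12, 13, 13, 18]
ends:   [4, 5, 8, 8, 10, 13, 14, 14, 15, 15, 19]
s0→1 s1→2 s3→3 e4→2 e5→1 s6→2 s7→3 e8→2 e8→1 e10→0 s10→1 s10→2 s12→3 e13→2 s13→3 s13→4  — peak 4.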